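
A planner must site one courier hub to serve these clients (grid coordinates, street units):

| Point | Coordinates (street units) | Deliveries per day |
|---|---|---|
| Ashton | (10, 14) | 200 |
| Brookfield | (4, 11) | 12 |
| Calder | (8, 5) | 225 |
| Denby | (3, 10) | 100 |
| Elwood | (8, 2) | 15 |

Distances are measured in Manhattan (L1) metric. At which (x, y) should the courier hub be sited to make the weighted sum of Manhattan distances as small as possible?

(8, 10)

Manhattan distance separates: Σwᵢ(|x−xᵢ|+|y−yᵢ|) = Σwᵢ|x−xᵢ| + Σwᵢ|y−yᵢ|, so x and y are optimised independently as 1-D weighted medians.
Total weight W = 552; half = 276.
x-coordinate, sorted with cumulative weight:
  x=3 (Denby, w=100) cum 100
  x=4 (Brookfield, w=12) cum 112
  x=8 (Calder, w=225) cum 337  ← median
  x=8 (Elwood, w=15) cum 352
  x=10 (Ashton, w=200) cum 552
⇒ x* = 8
y-coordinate, sorted with cumulative weight:
  y=2 (Elwood, w=15) cum 15
  y=5 (Calder, w=225) cum 240
  y=10 (Denby, w=100) cum 340  ← median
  y=11 (Brookfield, w=12) cum 352
  y=14 (Ashton, w=200) cum 552
⇒ y* = 10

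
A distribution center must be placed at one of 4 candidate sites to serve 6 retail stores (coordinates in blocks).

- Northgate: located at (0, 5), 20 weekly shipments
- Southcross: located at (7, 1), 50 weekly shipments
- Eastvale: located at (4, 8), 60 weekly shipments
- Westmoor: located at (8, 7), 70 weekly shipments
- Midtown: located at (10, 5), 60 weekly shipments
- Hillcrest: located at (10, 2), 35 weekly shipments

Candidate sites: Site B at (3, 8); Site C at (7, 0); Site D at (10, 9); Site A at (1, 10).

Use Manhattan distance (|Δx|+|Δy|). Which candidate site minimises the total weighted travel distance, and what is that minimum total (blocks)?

Site D, total 2015 blocks

Total weighted distance at each candidate:
  Site B (3, 8): total = 2205
  Site C (7, 0): total = 2165
  Site D (10, 9): total = 2015
  Site A (1, 10): total = 3305
Minimum is at Site D with total 2015 blocks.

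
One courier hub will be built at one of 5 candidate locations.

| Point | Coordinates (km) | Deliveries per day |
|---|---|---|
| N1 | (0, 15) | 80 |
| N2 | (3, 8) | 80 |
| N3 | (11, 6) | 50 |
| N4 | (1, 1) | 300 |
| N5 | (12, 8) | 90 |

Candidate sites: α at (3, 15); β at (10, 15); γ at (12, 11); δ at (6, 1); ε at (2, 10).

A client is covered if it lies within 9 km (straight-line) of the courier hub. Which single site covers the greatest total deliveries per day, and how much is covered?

δ, covering 430

Coverage radius r = 9 km; a point is covered iff (Δx)²+(Δy)² ≤ 9² = 81.
  α (3, 15): covers {N1, N2} → 160
  β (10, 15): covers {N5} → 90
  γ (12, 11): covers {N3, N5} → 140
  δ (6, 1): covers {N2, N3, N4} → 430
  ε (2, 10): covers {N1, N2} → 160
Maximum coverage at δ: 430 deliveries per day.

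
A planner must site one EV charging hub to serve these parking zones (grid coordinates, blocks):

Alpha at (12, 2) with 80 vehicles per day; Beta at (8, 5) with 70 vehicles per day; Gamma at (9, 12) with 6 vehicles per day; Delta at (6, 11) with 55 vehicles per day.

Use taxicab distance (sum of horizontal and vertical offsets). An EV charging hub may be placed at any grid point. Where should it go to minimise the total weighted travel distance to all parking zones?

Manhattan distance separates: Σwᵢ(|x−xᵢ|+|y−yᵢ|) = Σwᵢ|x−xᵢ| + Σwᵢ|y−yᵢ|, so x and y are optimised independently as 1-D weighted medians.
Total weight W = 211; half = 105.5.
x-coordinate, sorted with cumulative weight:
  x=6 (Delta, w=55) cum 55
  x=8 (Beta, w=70) cum 125  ← median
  x=9 (Gamma, w=6) cum 131
  x=12 (Alpha, w=80) cum 211
⇒ x* = 8
y-coordinate, sorted with cumulative weight:
  y=2 (Alpha, w=80) cum 80
  y=5 (Beta, w=70) cum 150  ← median
  y=11 (Delta, w=55) cum 205
  y=12 (Gamma, w=6) cum 211
⇒ y* = 5

(8, 5)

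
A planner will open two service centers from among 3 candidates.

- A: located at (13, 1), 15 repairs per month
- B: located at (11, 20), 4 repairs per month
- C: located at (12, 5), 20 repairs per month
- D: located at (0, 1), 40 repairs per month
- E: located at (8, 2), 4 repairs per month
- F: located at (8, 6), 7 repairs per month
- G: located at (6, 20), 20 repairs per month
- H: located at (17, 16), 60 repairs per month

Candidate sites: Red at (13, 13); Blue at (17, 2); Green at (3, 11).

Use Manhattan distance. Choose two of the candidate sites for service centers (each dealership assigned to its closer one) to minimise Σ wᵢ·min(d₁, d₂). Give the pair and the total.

Evaluate every pair (each demand assigned to the nearer of the two):
  {Red, Green}: total = 1702
  {Red, Blue}: total = 1811
  {Blue, Green}: total = 2009
Best pair: {Red, Green} with total 1702.

{Red, Green}, total 1702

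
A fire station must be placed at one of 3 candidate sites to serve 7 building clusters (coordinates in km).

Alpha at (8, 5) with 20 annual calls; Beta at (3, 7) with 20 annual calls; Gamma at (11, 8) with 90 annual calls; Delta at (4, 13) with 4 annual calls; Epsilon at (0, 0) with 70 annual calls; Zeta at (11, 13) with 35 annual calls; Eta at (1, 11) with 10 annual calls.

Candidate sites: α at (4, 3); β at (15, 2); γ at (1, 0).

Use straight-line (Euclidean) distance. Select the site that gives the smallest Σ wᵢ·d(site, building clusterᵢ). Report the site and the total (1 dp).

Total weighted distance at each candidate:
  α (4, 3): total = 1848.8
  β (15, 2): total = 2758.9
  γ (1, 0): total = 2277.6
Minimum is at α with total 1848.8 km.

α, total 1848.8 km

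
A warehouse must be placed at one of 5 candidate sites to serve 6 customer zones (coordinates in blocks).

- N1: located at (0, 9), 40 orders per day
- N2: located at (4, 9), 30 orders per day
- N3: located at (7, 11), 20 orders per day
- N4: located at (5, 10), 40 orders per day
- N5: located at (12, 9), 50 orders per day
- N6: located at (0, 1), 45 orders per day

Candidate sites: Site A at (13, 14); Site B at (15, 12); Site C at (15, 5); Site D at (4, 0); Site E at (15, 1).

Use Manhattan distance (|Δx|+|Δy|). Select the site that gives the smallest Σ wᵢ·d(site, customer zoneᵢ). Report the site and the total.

Site D, total 2585 blocks

Total weighted distance at each candidate:
  Site A (13, 14): total = 3270
  Site B (15, 12): total = 3270
  Site C (15, 5): total = 3295
  Site D (4, 0): total = 2585
  Site E (15, 1): total = 3835
Minimum is at Site D with total 2585 blocks.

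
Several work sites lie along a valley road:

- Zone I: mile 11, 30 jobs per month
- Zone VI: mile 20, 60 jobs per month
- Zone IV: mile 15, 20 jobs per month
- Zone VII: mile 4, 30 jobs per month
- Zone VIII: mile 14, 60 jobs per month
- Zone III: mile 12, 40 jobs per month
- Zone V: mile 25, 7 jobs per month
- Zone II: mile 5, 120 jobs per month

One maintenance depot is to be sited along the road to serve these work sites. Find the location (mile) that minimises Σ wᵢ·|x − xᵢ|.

x = 12

For a sum of weighted absolute distances on a line, the optimum is the weighted median (not the mean). Total weight W = 367; half-weight = 183.5.
Sort by position and accumulate weight:
  mile 4 (Zone VII, w=30) → cum 30
  mile 5 (Zone II, w=120) → cum 150
  mile 11 (Zone I, w=30) → cum 180
  mile 12 (Zone III, w=40) → cum 220  ≥ 183.5 → median here
  mile 14 (Zone VIII, w=60) → cum 280
  mile 15 (Zone IV, w=20) → cum 300
  mile 20 (Zone VI, w=60) → cum 360
  mile 25 (Zone V, w=7) → cum 367
Optimal location: mile 12.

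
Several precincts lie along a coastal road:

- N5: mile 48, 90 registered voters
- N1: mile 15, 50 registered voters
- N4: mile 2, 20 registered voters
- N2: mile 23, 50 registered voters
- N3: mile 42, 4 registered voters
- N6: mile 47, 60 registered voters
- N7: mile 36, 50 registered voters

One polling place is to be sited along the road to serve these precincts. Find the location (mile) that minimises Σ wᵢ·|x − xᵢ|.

x = 36

For a sum of weighted absolute distances on a line, the optimum is the weighted median (not the mean). Total weight W = 324; half-weight = 162.
Sort by position and accumulate weight:
  mile 2 (N4, w=20) → cum 20
  mile 15 (N1, w=50) → cum 70
  mile 23 (N2, w=50) → cum 120
  mile 36 (N7, w=50) → cum 170  ≥ 162 → median here
  mile 42 (N3, w=4) → cum 174
  mile 47 (N6, w=60) → cum 234
  mile 48 (N5, w=90) → cum 324
Optimal location: mile 36.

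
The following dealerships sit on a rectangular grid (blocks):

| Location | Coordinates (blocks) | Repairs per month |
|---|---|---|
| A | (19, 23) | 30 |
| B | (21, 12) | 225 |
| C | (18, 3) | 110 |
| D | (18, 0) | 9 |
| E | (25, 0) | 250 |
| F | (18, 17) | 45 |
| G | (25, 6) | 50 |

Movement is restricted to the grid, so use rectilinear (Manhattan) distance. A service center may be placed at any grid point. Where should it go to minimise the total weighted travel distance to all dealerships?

Manhattan distance separates: Σwᵢ(|x−xᵢ|+|y−yᵢ|) = Σwᵢ|x−xᵢ| + Σwᵢ|y−yᵢ|, so x and y are optimised independently as 1-D weighted medians.
Total weight W = 719; half = 359.5.
x-coordinate, sorted with cumulative weight:
  x=18 (C, w=110) cum 110
  x=18 (D, w=9) cum 119
  x=18 (F, w=45) cum 164
  x=19 (A, w=30) cum 194
  x=21 (B, w=225) cum 419  ← median
  x=25 (E, w=250) cum 669
  x=25 (G, w=50) cum 719
⇒ x* = 21
y-coordinate, sorted with cumulative weight:
  y=0 (D, w=9) cum 9
  y=0 (E, w=250) cum 259
  y=3 (C, w=110) cum 369  ← median
  y=6 (G, w=50) cum 419
  y=12 (B, w=225) cum 644
  y=17 (F, w=45) cum 689
  y=23 (A, w=30) cum 719
⇒ y* = 3

(21, 3)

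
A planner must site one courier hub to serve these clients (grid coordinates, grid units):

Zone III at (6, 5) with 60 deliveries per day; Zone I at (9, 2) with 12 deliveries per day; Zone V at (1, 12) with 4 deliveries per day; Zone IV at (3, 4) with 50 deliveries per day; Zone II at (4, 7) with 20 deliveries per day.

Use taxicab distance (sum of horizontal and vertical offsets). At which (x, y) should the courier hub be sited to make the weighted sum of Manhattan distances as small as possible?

(4, 5)

Manhattan distance separates: Σwᵢ(|x−xᵢ|+|y−yᵢ|) = Σwᵢ|x−xᵢ| + Σwᵢ|y−yᵢ|, so x and y are optimised independently as 1-D weighted medians.
Total weight W = 146; half = 73.
x-coordinate, sorted with cumulative weight:
  x=1 (Zone V, w=4) cum 4
  x=3 (Zone IV, w=50) cum 54
  x=4 (Zone II, w=20) cum 74  ← median
  x=6 (Zone III, w=60) cum 134
  x=9 (Zone I, w=12) cum 146
⇒ x* = 4
y-coordinate, sorted with cumulative weight:
  y=2 (Zone I, w=12) cum 12
  y=4 (Zone IV, w=50) cum 62
  y=5 (Zone III, w=60) cum 122  ← median
  y=7 (Zone II, w=20) cum 142
  y=12 (Zone V, w=4) cum 146
⇒ y* = 5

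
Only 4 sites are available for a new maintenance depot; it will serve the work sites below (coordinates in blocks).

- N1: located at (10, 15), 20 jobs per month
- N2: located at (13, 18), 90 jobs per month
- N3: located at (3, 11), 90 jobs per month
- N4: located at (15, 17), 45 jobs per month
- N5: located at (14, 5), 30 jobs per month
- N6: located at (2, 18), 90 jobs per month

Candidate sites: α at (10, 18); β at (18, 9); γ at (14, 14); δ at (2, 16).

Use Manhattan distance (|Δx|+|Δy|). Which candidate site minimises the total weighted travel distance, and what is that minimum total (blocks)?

Total weighted distance at each candidate:
  α (10, 18): total = 3090
  β (18, 9): total = 6055
  γ (14, 14): total = 3700
  δ (2, 16): total = 3390
Minimum is at α with total 3090 blocks.

α, total 3090 blocks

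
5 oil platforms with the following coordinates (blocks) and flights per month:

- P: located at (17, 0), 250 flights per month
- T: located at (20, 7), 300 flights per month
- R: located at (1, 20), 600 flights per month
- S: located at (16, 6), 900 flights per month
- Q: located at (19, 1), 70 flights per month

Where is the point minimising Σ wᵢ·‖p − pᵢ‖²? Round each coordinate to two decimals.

The minimiser of Σwᵢ‖p−pᵢ‖² is the weighted centroid p* = (Σwᵢpᵢ)/(Σwᵢ).
Σwᵢ = 2120.
Σwᵢxᵢ = 250·17 + 300·20 + 600·1 + 900·16 + 70·19 = 26580.
Σwᵢyᵢ = 250·0 + 300·7 + 600·20 + 900·6 + 70·1 = 19570.
x* = 26580/2120 = 12.54, y* = 19570/2120 = 9.23.

(12.54, 9.23)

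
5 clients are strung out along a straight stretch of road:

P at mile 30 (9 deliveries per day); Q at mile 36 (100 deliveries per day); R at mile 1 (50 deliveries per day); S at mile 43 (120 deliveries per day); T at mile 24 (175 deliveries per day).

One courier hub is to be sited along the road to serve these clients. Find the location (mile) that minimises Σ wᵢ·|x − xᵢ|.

For a sum of weighted absolute distances on a line, the optimum is the weighted median (not the mean). Total weight W = 454; half-weight = 227.
Sort by position and accumulate weight:
  mile 1 (R, w=50) → cum 50
  mile 24 (T, w=175) → cum 225
  mile 30 (P, w=9) → cum 234  ≥ 227 → median here
  mile 36 (Q, w=100) → cum 334
  mile 43 (S, w=120) → cum 454
Optimal location: mile 30.

x = 30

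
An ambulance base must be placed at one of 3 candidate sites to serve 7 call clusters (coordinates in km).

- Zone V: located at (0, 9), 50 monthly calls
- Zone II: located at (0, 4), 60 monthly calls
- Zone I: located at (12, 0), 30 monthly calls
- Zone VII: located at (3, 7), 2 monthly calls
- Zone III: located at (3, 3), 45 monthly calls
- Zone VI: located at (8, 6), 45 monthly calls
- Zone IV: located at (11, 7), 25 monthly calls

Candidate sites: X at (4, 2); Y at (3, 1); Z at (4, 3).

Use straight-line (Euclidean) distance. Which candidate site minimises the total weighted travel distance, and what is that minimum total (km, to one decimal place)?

Total weighted distance at each candidate:
  X (4, 2): total = 1462.3
  Y (3, 1): total = 1623.6
  Z (4, 3): total = 1344.1
Minimum is at Z with total 1344.1 km.

Z, total 1344.1 km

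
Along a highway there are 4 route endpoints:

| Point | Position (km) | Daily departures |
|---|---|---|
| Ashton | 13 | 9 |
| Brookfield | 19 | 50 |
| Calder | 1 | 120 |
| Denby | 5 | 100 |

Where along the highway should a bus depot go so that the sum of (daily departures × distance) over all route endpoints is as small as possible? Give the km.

For a sum of weighted absolute distances on a line, the optimum is the weighted median (not the mean). Total weight W = 279; half-weight = 139.5.
Sort by position and accumulate weight:
  km 1 (Calder, w=120) → cum 120
  km 5 (Denby, w=100) → cum 220  ≥ 139.5 → median here
  km 13 (Ashton, w=9) → cum 229
  km 19 (Brookfield, w=50) → cum 279
Optimal location: km 5.

x = 5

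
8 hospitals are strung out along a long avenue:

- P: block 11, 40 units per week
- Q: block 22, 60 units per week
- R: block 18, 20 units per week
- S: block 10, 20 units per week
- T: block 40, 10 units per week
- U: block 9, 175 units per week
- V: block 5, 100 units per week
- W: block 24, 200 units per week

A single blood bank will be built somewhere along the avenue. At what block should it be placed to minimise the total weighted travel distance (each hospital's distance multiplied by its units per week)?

x = 11

For a sum of weighted absolute distances on a line, the optimum is the weighted median (not the mean). Total weight W = 625; half-weight = 312.5.
Sort by position and accumulate weight:
  block 5 (V, w=100) → cum 100
  block 9 (U, w=175) → cum 275
  block 10 (S, w=20) → cum 295
  block 11 (P, w=40) → cum 335  ≥ 312.5 → median here
  block 18 (R, w=20) → cum 355
  block 22 (Q, w=60) → cum 415
  block 24 (W, w=200) → cum 615
  block 40 (T, w=10) → cum 625
Optimal location: block 11.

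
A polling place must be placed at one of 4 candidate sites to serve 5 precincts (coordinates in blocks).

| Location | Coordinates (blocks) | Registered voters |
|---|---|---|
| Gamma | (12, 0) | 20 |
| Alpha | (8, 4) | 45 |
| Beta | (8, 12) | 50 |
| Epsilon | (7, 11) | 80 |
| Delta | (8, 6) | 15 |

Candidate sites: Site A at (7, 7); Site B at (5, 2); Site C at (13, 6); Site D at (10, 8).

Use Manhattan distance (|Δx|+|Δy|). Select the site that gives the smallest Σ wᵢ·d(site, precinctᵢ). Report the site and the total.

Total weighted distance at each candidate:
  Site A (7, 7): total = 1070
  Site B (5, 2): total = 2040
  Site C (13, 6): total = 1960
  Site D (10, 8): total = 1310
Minimum is at Site A with total 1070 blocks.

Site A, total 1070 blocks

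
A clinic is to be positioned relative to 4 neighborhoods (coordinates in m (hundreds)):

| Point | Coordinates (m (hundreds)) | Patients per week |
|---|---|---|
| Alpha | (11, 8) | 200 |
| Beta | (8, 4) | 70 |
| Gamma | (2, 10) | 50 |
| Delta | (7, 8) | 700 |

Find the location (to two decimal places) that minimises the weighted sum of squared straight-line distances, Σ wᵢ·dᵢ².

The minimiser of Σwᵢ‖p−pᵢ‖² is the weighted centroid p* = (Σwᵢpᵢ)/(Σwᵢ).
Σwᵢ = 1020.
Σwᵢxᵢ = 200·11 + 70·8 + 50·2 + 700·7 = 7760.
Σwᵢyᵢ = 200·8 + 70·4 + 50·10 + 700·8 = 7980.
x* = 7760/1020 = 7.61, y* = 7980/1020 = 7.82.

(7.61, 7.82)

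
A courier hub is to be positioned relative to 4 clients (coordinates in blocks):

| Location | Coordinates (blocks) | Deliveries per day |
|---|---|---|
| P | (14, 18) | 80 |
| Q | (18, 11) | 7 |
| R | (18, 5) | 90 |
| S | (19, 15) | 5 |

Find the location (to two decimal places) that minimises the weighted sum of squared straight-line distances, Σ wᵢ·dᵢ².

(16.27, 11.22)

The minimiser of Σwᵢ‖p−pᵢ‖² is the weighted centroid p* = (Σwᵢpᵢ)/(Σwᵢ).
Σwᵢ = 182.
Σwᵢxᵢ = 80·14 + 7·18 + 90·18 + 5·19 = 2961.
Σwᵢyᵢ = 80·18 + 7·11 + 90·5 + 5·15 = 2042.
x* = 2961/182 = 16.27, y* = 2042/182 = 11.22.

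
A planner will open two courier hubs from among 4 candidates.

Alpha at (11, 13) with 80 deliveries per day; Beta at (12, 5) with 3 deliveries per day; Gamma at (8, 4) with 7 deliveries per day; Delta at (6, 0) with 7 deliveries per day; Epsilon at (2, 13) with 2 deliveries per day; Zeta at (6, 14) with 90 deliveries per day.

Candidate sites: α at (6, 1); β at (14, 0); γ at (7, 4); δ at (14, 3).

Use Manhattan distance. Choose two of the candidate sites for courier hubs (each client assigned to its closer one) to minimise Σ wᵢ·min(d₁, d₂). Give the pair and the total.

{α, γ}, total 2090

Evaluate every pair (each demand assigned to the nearer of the two):
  {α, γ}: total = 2090
  {γ, δ}: total = 2112
  {β, γ}: total = 2118
  {α, δ}: total = 2296
  {α, β}: total = 2545
  {β, δ}: total = 2911
Best pair: {α, γ} with total 2090.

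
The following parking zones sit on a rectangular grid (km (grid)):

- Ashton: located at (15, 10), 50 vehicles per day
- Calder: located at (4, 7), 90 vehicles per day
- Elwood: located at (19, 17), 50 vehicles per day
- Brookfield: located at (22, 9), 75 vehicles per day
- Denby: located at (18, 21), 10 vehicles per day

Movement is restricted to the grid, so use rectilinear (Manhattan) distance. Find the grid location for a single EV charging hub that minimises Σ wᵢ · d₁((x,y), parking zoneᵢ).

Manhattan distance separates: Σwᵢ(|x−xᵢ|+|y−yᵢ|) = Σwᵢ|x−xᵢ| + Σwᵢ|y−yᵢ|, so x and y are optimised independently as 1-D weighted medians.
Total weight W = 275; half = 137.5.
x-coordinate, sorted with cumulative weight:
  x=4 (Calder, w=90) cum 90
  x=15 (Ashton, w=50) cum 140  ← median
  x=18 (Denby, w=10) cum 150
  x=19 (Elwood, w=50) cum 200
  x=22 (Brookfield, w=75) cum 275
⇒ x* = 15
y-coordinate, sorted with cumulative weight:
  y=7 (Calder, w=90) cum 90
  y=9 (Brookfield, w=75) cum 165  ← median
  y=10 (Ashton, w=50) cum 215
  y=17 (Elwood, w=50) cum 265
  y=21 (Denby, w=10) cum 275
⇒ y* = 9

(15, 9)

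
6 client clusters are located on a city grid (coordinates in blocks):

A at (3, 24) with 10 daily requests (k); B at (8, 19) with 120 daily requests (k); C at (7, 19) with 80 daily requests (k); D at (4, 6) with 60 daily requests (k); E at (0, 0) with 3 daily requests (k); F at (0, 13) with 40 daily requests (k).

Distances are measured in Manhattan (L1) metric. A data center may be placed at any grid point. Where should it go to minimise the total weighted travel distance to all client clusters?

(7, 19)

Manhattan distance separates: Σwᵢ(|x−xᵢ|+|y−yᵢ|) = Σwᵢ|x−xᵢ| + Σwᵢ|y−yᵢ|, so x and y are optimised independently as 1-D weighted medians.
Total weight W = 313; half = 156.5.
x-coordinate, sorted with cumulative weight:
  x=0 (E, w=3) cum 3
  x=0 (F, w=40) cum 43
  x=3 (A, w=10) cum 53
  x=4 (D, w=60) cum 113
  x=7 (C, w=80) cum 193  ← median
  x=8 (B, w=120) cum 313
⇒ x* = 7
y-coordinate, sorted with cumulative weight:
  y=0 (E, w=3) cum 3
  y=6 (D, w=60) cum 63
  y=13 (F, w=40) cum 103
  y=19 (B, w=120) cum 223  ← median
  y=19 (C, w=80) cum 303
  y=24 (A, w=10) cum 313
⇒ y* = 19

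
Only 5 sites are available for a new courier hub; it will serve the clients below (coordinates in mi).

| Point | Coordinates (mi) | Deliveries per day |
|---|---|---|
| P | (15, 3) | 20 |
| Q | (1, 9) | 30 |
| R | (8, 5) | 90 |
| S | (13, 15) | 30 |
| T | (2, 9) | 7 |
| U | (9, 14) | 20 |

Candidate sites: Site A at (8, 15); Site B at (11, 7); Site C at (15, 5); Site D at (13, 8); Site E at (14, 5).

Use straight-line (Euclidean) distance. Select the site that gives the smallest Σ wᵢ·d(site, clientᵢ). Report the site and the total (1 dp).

Total weighted distance at each candidate:
  Site A (8, 15): total = 1692.1
  Site B (11, 7): total = 1201.1
  Site C (15, 5): total = 1724.3
  Site D (13, 8): total = 1425.3
  Site E (14, 5): total = 1588.7
Minimum is at Site B with total 1201.1 mi.

Site B, total 1201.1 mi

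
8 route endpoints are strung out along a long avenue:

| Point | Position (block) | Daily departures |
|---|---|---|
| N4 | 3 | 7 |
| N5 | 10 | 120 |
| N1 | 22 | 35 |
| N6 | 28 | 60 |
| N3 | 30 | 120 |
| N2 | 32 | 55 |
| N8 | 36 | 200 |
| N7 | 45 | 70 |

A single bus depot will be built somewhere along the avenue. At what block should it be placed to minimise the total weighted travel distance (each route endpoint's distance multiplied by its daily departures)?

For a sum of weighted absolute distances on a line, the optimum is the weighted median (not the mean). Total weight W = 667; half-weight = 333.5.
Sort by position and accumulate weight:
  block 3 (N4, w=7) → cum 7
  block 10 (N5, w=120) → cum 127
  block 22 (N1, w=35) → cum 162
  block 28 (N6, w=60) → cum 222
  block 30 (N3, w=120) → cum 342  ≥ 333.5 → median here
  block 32 (N2, w=55) → cum 397
  block 36 (N8, w=200) → cum 597
  block 45 (N7, w=70) → cum 667
Optimal location: block 30.

x = 30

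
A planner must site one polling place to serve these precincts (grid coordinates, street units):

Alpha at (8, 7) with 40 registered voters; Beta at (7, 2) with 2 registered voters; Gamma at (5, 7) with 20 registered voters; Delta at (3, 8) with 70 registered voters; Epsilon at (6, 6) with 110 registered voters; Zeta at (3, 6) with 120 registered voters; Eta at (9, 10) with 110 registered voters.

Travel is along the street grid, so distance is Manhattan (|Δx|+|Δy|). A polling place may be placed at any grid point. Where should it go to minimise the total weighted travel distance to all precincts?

Manhattan distance separates: Σwᵢ(|x−xᵢ|+|y−yᵢ|) = Σwᵢ|x−xᵢ| + Σwᵢ|y−yᵢ|, so x and y are optimised independently as 1-D weighted medians.
Total weight W = 472; half = 236.
x-coordinate, sorted with cumulative weight:
  x=3 (Delta, w=70) cum 70
  x=3 (Zeta, w=120) cum 190
  x=5 (Gamma, w=20) cum 210
  x=6 (Epsilon, w=110) cum 320  ← median
  x=7 (Beta, w=2) cum 322
  x=8 (Alpha, w=40) cum 362
  x=9 (Eta, w=110) cum 472
⇒ x* = 6
y-coordinate, sorted with cumulative weight:
  y=2 (Beta, w=2) cum 2
  y=6 (Epsilon, w=110) cum 112
  y=6 (Zeta, w=120) cum 232
  y=7 (Alpha, w=40) cum 272  ← median
  y=7 (Gamma, w=20) cum 292
  y=8 (Delta, w=70) cum 362
  y=10 (Eta, w=110) cum 472
⇒ y* = 7

(6, 7)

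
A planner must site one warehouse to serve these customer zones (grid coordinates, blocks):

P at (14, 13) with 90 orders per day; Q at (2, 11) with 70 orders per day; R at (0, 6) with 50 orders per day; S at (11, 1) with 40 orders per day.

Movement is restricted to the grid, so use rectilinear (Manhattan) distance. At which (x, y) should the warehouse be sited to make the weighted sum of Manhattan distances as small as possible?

Manhattan distance separates: Σwᵢ(|x−xᵢ|+|y−yᵢ|) = Σwᵢ|x−xᵢ| + Σwᵢ|y−yᵢ|, so x and y are optimised independently as 1-D weighted medians.
Total weight W = 250; half = 125.
x-coordinate, sorted with cumulative weight:
  x=0 (R, w=50) cum 50
  x=2 (Q, w=70) cum 120
  x=11 (S, w=40) cum 160  ← median
  x=14 (P, w=90) cum 250
⇒ x* = 11
y-coordinate, sorted with cumulative weight:
  y=1 (S, w=40) cum 40
  y=6 (R, w=50) cum 90
  y=11 (Q, w=70) cum 160  ← median
  y=13 (P, w=90) cum 250
⇒ y* = 11

(11, 11)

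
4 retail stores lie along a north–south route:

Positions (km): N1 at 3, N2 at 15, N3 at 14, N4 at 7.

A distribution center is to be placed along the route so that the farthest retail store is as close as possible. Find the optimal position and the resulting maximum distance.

location 9, max distance 6

The 1-center on a line is the midpoint of the two extreme points: leftmost at 3, rightmost at 15.
Optimal location = (3 + 15)/2 = 9; maximum distance = (15 − 3)/2 = 6.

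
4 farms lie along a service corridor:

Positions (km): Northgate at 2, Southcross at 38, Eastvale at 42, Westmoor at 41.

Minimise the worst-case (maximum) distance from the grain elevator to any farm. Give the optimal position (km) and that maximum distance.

location 22, max distance 20

The 1-center on a line is the midpoint of the two extreme points: leftmost at 2, rightmost at 42.
Optimal location = (2 + 42)/2 = 22; maximum distance = (42 − 2)/2 = 20.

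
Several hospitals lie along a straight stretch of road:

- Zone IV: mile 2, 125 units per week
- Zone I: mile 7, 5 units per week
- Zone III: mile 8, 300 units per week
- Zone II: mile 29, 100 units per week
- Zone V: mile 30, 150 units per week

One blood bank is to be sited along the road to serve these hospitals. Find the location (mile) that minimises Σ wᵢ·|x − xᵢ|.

x = 8

For a sum of weighted absolute distances on a line, the optimum is the weighted median (not the mean). Total weight W = 680; half-weight = 340.
Sort by position and accumulate weight:
  mile 2 (Zone IV, w=125) → cum 125
  mile 7 (Zone I, w=5) → cum 130
  mile 8 (Zone III, w=300) → cum 430  ≥ 340 → median here
  mile 29 (Zone II, w=100) → cum 530
  mile 30 (Zone V, w=150) → cum 680
Optimal location: mile 8.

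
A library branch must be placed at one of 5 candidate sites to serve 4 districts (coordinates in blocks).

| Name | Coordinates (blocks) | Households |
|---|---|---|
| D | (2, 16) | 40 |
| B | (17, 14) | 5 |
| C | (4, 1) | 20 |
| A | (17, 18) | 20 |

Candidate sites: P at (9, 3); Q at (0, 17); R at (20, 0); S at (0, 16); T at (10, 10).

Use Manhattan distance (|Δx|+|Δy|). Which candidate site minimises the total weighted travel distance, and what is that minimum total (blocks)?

Total weighted distance at each candidate:
  P (9, 3): total = 1495
  Q (0, 17): total = 980
  R (20, 0): total = 2205
  S (0, 16): total = 935
  T (10, 10): total = 1215
Minimum is at S with total 935 blocks.

S, total 935 blocks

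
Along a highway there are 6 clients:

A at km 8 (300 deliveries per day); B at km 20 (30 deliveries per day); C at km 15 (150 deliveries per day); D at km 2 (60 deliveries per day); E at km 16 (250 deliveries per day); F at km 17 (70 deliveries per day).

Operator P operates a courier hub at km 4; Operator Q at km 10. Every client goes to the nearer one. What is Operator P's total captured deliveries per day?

60

The indifferent point is the midpoint (4+10)/2 = 7; clients left of it (closer to Operator P at 4) go to Operator P, those right go to Operator Q.
  D at 2 (w=60) → Operator P
  A at 8 (w=300) → Operator Q
  C at 15 (w=150) → Operator Q
  E at 16 (w=250) → Operator Q
  F at 17 (w=70) → Operator Q
  B at 20 (w=30) → Operator Q
Operator P captures 60; Operator Q captures 800.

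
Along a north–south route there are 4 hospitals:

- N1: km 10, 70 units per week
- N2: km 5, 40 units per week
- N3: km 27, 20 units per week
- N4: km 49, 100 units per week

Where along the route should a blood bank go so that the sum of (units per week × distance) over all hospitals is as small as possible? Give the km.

For a sum of weighted absolute distances on a line, the optimum is the weighted median (not the mean). Total weight W = 230; half-weight = 115.
Sort by position and accumulate weight:
  km 5 (N2, w=40) → cum 40
  km 10 (N1, w=70) → cum 110
  km 27 (N3, w=20) → cum 130  ≥ 115 → median here
  km 49 (N4, w=100) → cum 230
Optimal location: km 27.

x = 27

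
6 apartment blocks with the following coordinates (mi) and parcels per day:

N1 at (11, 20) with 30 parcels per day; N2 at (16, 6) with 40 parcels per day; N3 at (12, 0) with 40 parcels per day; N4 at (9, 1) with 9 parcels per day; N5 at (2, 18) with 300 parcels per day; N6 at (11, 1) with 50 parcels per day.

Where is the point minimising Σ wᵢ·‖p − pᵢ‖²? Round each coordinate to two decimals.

The minimiser of Σwᵢ‖p−pᵢ‖² is the weighted centroid p* = (Σwᵢpᵢ)/(Σwᵢ).
Σwᵢ = 469.
Σwᵢxᵢ = 30·11 + 40·16 + 40·12 + 9·9 + 300·2 + 50·11 = 2681.
Σwᵢyᵢ = 30·20 + 40·6 + 40·0 + 9·1 + 300·18 + 50·1 = 6299.
x* = 2681/469 = 5.72, y* = 6299/469 = 13.43.

(5.72, 13.43)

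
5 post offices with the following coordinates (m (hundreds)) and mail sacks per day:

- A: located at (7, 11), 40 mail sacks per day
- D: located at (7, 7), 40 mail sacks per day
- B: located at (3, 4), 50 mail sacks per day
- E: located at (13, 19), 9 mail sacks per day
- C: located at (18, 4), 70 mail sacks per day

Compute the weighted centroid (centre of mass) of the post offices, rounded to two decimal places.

(9.99, 6.56)

The minimiser of Σwᵢ‖p−pᵢ‖² is the weighted centroid p* = (Σwᵢpᵢ)/(Σwᵢ).
Σwᵢ = 209.
Σwᵢxᵢ = 40·7 + 40·7 + 50·3 + 9·13 + 70·18 = 2087.
Σwᵢyᵢ = 40·11 + 40·7 + 50·4 + 9·19 + 70·4 = 1371.
x* = 2087/209 = 9.99, y* = 1371/209 = 6.56.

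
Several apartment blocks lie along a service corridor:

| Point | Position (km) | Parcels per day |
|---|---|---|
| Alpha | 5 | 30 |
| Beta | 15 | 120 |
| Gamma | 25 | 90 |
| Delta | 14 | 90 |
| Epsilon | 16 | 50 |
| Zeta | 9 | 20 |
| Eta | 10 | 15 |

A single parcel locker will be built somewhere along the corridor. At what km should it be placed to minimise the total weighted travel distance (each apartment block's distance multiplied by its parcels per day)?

For a sum of weighted absolute distances on a line, the optimum is the weighted median (not the mean). Total weight W = 415; half-weight = 207.5.
Sort by position and accumulate weight:
  km 5 (Alpha, w=30) → cum 30
  km 9 (Zeta, w=20) → cum 50
  km 10 (Eta, w=15) → cum 65
  km 14 (Delta, w=90) → cum 155
  km 15 (Beta, w=120) → cum 275  ≥ 207.5 → median here
  km 16 (Epsilon, w=50) → cum 325
  km 25 (Gamma, w=90) → cum 415
Optimal location: km 15.

x = 15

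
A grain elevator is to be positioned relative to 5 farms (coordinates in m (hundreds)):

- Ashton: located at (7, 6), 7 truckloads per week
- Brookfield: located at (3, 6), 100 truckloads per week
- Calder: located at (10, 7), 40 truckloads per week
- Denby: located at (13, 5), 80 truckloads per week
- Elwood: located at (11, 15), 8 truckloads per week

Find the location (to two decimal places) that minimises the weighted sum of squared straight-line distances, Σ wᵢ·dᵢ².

(7.99, 6.14)

The minimiser of Σwᵢ‖p−pᵢ‖² is the weighted centroid p* = (Σwᵢpᵢ)/(Σwᵢ).
Σwᵢ = 235.
Σwᵢxᵢ = 7·7 + 100·3 + 40·10 + 80·13 + 8·11 = 1877.
Σwᵢyᵢ = 7·6 + 100·6 + 40·7 + 80·5 + 8·15 = 1442.
x* = 1877/235 = 7.99, y* = 1442/235 = 6.14.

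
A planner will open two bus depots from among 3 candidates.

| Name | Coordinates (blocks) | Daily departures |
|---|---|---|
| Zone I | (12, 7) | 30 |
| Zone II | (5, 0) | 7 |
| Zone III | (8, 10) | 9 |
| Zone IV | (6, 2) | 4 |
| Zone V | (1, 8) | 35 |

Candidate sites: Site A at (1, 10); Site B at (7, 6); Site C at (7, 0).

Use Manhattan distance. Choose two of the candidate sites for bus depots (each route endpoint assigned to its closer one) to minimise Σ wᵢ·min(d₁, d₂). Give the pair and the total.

Evaluate every pair (each demand assigned to the nearer of the two):
  {Site A, Site B}: total = 371
  {Site A, Site C}: total = 519
  {Site B, Site C}: total = 531
Best pair: {Site A, Site B} with total 371.

{Site A, Site B}, total 371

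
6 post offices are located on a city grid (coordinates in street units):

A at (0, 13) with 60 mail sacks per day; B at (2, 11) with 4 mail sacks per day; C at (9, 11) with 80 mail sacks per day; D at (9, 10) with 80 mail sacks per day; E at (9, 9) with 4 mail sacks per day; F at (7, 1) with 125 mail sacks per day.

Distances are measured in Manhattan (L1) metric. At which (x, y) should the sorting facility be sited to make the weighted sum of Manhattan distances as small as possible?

(7, 10)

Manhattan distance separates: Σwᵢ(|x−xᵢ|+|y−yᵢ|) = Σwᵢ|x−xᵢ| + Σwᵢ|y−yᵢ|, so x and y are optimised independently as 1-D weighted medians.
Total weight W = 353; half = 176.5.
x-coordinate, sorted with cumulative weight:
  x=0 (A, w=60) cum 60
  x=2 (B, w=4) cum 64
  x=7 (F, w=125) cum 189  ← median
  x=9 (C, w=80) cum 269
  x=9 (D, w=80) cum 349
  x=9 (E, w=4) cum 353
⇒ x* = 7
y-coordinate, sorted with cumulative weight:
  y=1 (F, w=125) cum 125
  y=9 (E, w=4) cum 129
  y=10 (D, w=80) cum 209  ← median
  y=11 (B, w=4) cum 213
  y=11 (C, w=80) cum 293
  y=13 (A, w=60) cum 353
⇒ y* = 10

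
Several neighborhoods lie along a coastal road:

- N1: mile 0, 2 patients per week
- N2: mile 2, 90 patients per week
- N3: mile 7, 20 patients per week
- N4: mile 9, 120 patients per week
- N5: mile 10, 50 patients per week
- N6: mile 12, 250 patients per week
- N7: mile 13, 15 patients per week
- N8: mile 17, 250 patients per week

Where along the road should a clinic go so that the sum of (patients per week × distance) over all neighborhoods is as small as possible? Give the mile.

For a sum of weighted absolute distances on a line, the optimum is the weighted median (not the mean). Total weight W = 797; half-weight = 398.5.
Sort by position and accumulate weight:
  mile 0 (N1, w=2) → cum 2
  mile 2 (N2, w=90) → cum 92
  mile 7 (N3, w=20) → cum 112
  mile 9 (N4, w=120) → cum 232
  mile 10 (N5, w=50) → cum 282
  mile 12 (N6, w=250) → cum 532  ≥ 398.5 → median here
  mile 13 (N7, w=15) → cum 547
  mile 17 (N8, w=250) → cum 797
Optimal location: mile 12.

x = 12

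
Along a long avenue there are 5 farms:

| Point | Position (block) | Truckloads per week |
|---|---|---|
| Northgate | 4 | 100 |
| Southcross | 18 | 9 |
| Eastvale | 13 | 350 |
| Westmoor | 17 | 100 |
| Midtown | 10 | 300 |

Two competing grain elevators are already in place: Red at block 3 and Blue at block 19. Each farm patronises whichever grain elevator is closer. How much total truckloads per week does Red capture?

400

The indifferent point is the midpoint (3+19)/2 = 11; farms left of it (closer to Red at 3) go to Red, those right go to Blue.
  Northgate at 4 (w=100) → Red
  Midtown at 10 (w=300) → Red
  Eastvale at 13 (w=350) → Blue
  Westmoor at 17 (w=100) → Blue
  Southcross at 18 (w=9) → Blue
Red captures 400; Blue captures 459.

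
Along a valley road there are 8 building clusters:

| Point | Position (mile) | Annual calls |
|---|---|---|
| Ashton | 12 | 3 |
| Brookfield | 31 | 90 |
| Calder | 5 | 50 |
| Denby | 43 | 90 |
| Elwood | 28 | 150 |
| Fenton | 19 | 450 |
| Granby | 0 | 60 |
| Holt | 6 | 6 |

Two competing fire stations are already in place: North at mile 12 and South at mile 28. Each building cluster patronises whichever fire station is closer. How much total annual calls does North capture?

The indifferent point is the midpoint (12+28)/2 = 20; building clusters left of it (closer to North at 12) go to North, those right go to South.
  Granby at 0 (w=60) → North
  Calder at 5 (w=50) → North
  Holt at 6 (w=6) → North
  Ashton at 12 (w=3) → North
  Fenton at 19 (w=450) → North
  Elwood at 28 (w=150) → South
  Brookfield at 31 (w=90) → South
  Denby at 43 (w=90) → South
North captures 569; South captures 330.

569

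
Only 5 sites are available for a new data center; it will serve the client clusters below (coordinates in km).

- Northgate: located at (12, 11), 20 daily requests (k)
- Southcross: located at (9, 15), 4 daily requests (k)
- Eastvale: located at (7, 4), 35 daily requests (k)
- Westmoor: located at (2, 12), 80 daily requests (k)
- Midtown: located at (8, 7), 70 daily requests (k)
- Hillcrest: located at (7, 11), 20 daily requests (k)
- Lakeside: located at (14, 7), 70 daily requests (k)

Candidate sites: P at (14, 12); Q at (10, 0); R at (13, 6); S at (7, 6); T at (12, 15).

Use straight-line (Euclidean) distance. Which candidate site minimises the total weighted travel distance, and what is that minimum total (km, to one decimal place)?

S, total 1567.1 km

Total weighted distance at each candidate:
  P (14, 12): total = 2438.2
  Q (10, 0): total = 2914.5
  R (13, 6): total = 1977.3
  S (7, 6): total = 1567.1
  T (12, 15): total = 2681.5
Minimum is at S with total 1567.1 km.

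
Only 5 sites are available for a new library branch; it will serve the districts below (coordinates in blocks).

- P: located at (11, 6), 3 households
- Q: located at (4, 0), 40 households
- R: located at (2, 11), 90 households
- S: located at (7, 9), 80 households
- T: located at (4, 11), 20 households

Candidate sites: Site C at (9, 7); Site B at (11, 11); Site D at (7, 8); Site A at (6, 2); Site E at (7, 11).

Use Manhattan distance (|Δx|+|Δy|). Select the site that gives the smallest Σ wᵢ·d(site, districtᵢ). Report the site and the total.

Total weighted distance at each candidate:
  Site C (9, 7): total = 1979
  Site B (11, 11): total = 2165
  Site D (7, 8): total = 1378
  Site A (6, 2): total = 2217
  Site E (7, 11): total = 1257
Minimum is at Site E with total 1257 blocks.

Site E, total 1257 blocks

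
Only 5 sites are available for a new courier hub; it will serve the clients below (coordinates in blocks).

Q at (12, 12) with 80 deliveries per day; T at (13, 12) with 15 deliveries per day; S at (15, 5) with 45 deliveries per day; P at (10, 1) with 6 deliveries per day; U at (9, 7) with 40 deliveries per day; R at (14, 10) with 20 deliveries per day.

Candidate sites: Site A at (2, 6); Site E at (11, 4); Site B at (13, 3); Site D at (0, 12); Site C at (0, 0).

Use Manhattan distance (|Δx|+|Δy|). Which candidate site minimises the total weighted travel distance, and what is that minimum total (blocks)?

Total weighted distance at each candidate:
  Site A (2, 6): total = 2883
  Site E (11, 4): total = 1499
  Site B (13, 3): total = 1625
  Site D (0, 12): total = 3151
  Site C (0, 0): total = 4381
Minimum is at Site E with total 1499 blocks.

Site E, total 1499 blocks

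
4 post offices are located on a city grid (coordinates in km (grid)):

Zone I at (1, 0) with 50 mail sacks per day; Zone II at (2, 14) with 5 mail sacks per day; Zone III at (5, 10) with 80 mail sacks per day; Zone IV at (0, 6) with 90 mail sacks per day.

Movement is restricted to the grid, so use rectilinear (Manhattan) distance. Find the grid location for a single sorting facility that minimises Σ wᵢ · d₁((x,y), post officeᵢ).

Manhattan distance separates: Σwᵢ(|x−xᵢ|+|y−yᵢ|) = Σwᵢ|x−xᵢ| + Σwᵢ|y−yᵢ|, so x and y are optimised independently as 1-D weighted medians.
Total weight W = 225; half = 112.5.
x-coordinate, sorted with cumulative weight:
  x=0 (Zone IV, w=90) cum 90
  x=1 (Zone I, w=50) cum 140  ← median
  x=2 (Zone II, w=5) cum 145
  x=5 (Zone III, w=80) cum 225
⇒ x* = 1
y-coordinate, sorted with cumulative weight:
  y=0 (Zone I, w=50) cum 50
  y=6 (Zone IV, w=90) cum 140  ← median
  y=10 (Zone III, w=80) cum 220
  y=14 (Zone II, w=5) cum 225
⇒ y* = 6

(1, 6)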